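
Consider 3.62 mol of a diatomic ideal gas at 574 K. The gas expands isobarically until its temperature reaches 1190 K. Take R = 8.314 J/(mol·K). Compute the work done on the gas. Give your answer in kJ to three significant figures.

W ≈ -18.5 kJ

Isobaric: W = P ΔV = nR ΔT.
W = (3.62)(8.314)(1190 − 574) = 18540 J.
Work on gas = −W_by = -18540 J.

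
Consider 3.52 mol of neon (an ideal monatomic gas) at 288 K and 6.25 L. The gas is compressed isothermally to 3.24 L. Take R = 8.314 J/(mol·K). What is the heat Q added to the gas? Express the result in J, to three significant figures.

Q ≈ -5540 J

Isothermal ⇒ ΔU = 0, so Q = W = nRT ln(V₂/V₁).
Q = (3.52)(8.314)(288) ln(3.24/6.25) = 8428 × -0.657 = -5538 J.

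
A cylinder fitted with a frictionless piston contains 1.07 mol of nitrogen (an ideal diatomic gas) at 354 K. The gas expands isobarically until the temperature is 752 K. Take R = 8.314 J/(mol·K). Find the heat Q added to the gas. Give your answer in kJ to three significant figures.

Q ≈ 12.4 kJ

Isobaric: W = nRΔT = (1.07)(8.314)(398) = 3541 J.
ΔU = nCᵥΔT with Cᵥ = 5R/2: ΔU = (1.07)(20.79)(398) = 8852 J.
Q = ΔU + W = 8852 + 3541 = 12392 J.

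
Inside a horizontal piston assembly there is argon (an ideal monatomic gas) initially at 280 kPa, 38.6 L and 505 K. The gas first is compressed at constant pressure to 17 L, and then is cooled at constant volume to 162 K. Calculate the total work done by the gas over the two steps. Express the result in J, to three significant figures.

Step 1 (isobaric): W = PΔV = (280 kPa)(17 − 38.6 L) = -6048 J.
Step 2 (isochoric): W = 0 (constant volume).
W_total = -6048 + 0 = -6048 J.

W_total ≈ -6050 J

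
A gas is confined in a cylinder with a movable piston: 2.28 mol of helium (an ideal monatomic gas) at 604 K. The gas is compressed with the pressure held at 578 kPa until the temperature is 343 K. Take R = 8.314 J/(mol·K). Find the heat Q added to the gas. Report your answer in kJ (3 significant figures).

Isobaric: W = nRΔT = (2.28)(8.314)(-261) = -4947 J.
ΔU = nCᵥΔT with Cᵥ = 3R/2: ΔU = (2.28)(12.47)(-261) = -7421 J.
Q = ΔU + W = -7421 − 4947 = -12369 J.

Q ≈ -12.4 kJ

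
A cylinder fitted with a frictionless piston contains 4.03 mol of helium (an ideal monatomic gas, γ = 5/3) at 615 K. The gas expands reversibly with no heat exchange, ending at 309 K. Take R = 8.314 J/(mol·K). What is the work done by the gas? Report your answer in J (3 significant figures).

W ≈ 15400 J

Adiabatic ⇒ Q = 0, so W_by = −ΔU = nCᵥ(T₁ − T₂).
Cᵥ = 3R/2 = 12.47 J/(mol·K).
W = (4.03)(12.47)(615 − 309) = 15379 J.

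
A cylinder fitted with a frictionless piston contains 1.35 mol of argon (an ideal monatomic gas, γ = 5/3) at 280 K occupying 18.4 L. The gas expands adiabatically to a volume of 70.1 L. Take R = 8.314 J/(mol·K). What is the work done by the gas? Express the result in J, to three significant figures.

W ≈ 2780 J

Adiabatic: TV^(γ−1) = const with γ = 5/3.
T₂ = T₁ (V₁/V₂)^(γ−1) = 280 × (18.4/70.1)^0.667 = 280 × 0.41 = 114.8 K.
W_by = nCᵥ(T₁ − T₂) = (1.35)(12.47)(280 − 114.8) = 2782 J.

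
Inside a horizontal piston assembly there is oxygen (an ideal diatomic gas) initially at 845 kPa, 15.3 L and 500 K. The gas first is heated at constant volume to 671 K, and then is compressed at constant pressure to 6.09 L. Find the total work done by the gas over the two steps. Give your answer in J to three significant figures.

W_total ≈ -10400 J

Step 1 (isochoric): W = 0 (constant volume).
After step 1: P = 1134 kPa (V unchanged).
Step 2 (isobaric): W = PΔV = (1134 kPa)(6.09 − 15.3 L) = -10444 J.
W_total = 0 − 10444 = -10444 J.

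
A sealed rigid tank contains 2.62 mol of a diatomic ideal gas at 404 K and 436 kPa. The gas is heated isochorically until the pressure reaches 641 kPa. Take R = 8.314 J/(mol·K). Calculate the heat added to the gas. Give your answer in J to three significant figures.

Constant volume ⇒ W = 0, so Q = ΔU = nCᵥΔT with Cᵥ = 5R/2 = 20.79 J/(mol·K).
At constant V, T₂/T₁ = P₂/P₁ ⇒ ΔT = T₁(P₂/P₁ − 1) = 404·(641/436 − 1) = 190 K.
ΔU = (2.62)(20.79)(190) = 10344 J.

Q ≈ 10300 J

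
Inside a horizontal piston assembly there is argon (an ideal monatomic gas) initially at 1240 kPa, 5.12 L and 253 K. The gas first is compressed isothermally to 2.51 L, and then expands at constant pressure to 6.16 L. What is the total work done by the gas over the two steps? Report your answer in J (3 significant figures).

Step 1 (isothermal): W = P₁V₁ ln(V₂/V₁) = (6349) ln(2.51/5.12) = -4526 J.
After step 1: P = 2529 kPa, V = 2.51 L, T = 253 K.
Step 2 (isobaric): W = PΔV = (2529 kPa)(6.16 − 2.51 L) = 9232 J.
W_total = -4526 + 9232 = 4706 J.

W_total ≈ 4710 J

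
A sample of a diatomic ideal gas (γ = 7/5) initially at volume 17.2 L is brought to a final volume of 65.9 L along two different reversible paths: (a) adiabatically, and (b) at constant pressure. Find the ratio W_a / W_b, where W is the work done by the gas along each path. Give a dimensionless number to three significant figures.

Path (a) adiabatic: W = P₁V₁(1 − (V₁/V₂)^(γ−1))/(γ−1) → W_a/(P₁V₁) = 1.039.
Path (b) isobaric: W = P₁(V₂ − V₁) → W_b/(P₁V₁) = 2.831.
W_a / W_b = 1.039 / 2.831 = 0.367.

W_a / W_b ≈ 0.367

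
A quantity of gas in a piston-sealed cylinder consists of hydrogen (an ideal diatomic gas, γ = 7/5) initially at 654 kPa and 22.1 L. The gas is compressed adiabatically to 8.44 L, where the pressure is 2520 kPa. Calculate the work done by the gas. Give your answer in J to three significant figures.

Adiabatic: W = (P₁V₁ − P₂V₂)/(γ − 1) with γ = 7/5.
P₁V₁ = 14453 J, P₂V₂ = 21269 J.
W = (14453 − 21269) / 0.4 = -17038 J.

W ≈ -17000 J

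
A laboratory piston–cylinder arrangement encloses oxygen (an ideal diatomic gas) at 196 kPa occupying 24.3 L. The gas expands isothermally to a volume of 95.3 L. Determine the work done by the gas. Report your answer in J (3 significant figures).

W ≈ 6510 J

Isothermal: W = nRT ln(V₂/V₁) = P₁V₁ ln(V₂/V₁).
P₁V₁ = (196 kPa)(24.3 L) = 4763 J.
W = 4763 × ln(95.3/24.3) = 4763 × 1.367
W_by_gas = 6509 J.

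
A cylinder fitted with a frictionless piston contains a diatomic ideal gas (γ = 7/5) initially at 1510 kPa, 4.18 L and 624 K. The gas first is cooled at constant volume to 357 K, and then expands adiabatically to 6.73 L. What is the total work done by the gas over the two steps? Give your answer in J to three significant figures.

Step 1 (isochoric): W = 0 (constant volume).
After step 1: P = 863.9 kPa (V unchanged).
Step 2 (adiabatic): W = (P₁V₁ − P₂V₂)/(γ−1) = (3611 − 2985)/0.4 = 1566 J.
W_total = 0 + 1566 = 1566 J.

W_total ≈ 1570 J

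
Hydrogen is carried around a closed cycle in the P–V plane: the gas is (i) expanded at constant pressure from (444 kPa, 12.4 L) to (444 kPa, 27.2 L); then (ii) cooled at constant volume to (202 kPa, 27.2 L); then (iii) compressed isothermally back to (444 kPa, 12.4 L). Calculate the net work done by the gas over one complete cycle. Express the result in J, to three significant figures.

Leg (i): W = PΔV = (444)(27.2 − 12.4) = 6571 J.
Leg (ii): W = 0.
Leg (iii): W = PᵢVᵢ ln(V_f/Vᵢ) = (5494) ln(12.4/27.2) = -4316 J.
W_net = 6571 − 4316 = 2255 J.

W_net ≈ 2260 J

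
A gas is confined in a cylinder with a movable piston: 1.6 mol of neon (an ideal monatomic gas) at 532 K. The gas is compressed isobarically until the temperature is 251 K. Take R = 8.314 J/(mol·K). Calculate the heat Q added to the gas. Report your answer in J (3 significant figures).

Q ≈ -9340 J

Isobaric: W = nRΔT = (1.6)(8.314)(-281) = -3738 J.
ΔU = nCᵥΔT with Cᵥ = 3R/2: ΔU = (1.6)(12.47)(-281) = -5607 J.
Q = ΔU + W = -5607 − 3738 = -9345 J.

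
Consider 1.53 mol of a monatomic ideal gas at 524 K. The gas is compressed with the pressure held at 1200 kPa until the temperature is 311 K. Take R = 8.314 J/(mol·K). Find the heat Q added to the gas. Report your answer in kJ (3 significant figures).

Isobaric: W = nRΔT = (1.53)(8.314)(-213) = -2709 J.
ΔU = nCᵥΔT with Cᵥ = 3R/2: ΔU = (1.53)(12.47)(-213) = -4064 J.
Q = ΔU + W = -4064 − 2709 = -6774 J.

Q ≈ -6.77 kJ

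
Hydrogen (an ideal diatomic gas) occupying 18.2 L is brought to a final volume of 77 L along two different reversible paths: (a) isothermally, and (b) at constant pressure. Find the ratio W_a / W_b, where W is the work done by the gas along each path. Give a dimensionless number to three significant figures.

Path (a) isothermal: W = P₁V₁ ln(V₂/V₁) → W_a/(P₁V₁) = 1.442.
Path (b) isobaric: W = P₁(V₂ − V₁) → W_b/(P₁V₁) = 3.231.
W_a / W_b = 1.442 / 3.231 = 0.4465.

W_a / W_b ≈ 0.446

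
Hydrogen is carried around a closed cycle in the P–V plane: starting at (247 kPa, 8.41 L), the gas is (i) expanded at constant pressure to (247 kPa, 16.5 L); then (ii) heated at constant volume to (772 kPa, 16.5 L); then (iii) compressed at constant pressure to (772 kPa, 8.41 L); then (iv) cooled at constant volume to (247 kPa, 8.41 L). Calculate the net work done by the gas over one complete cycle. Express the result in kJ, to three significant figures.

W_net ≈ -4.25 kJ

Constant-volume legs do no work.
W(i) = (247)(16.5 − 8.41) = 1998 J; W(iii) = (772)(8.41 − 16.5) = -6245 J.
W_net = 1998 − 6245 = -4247 J (the counter-clockwise enclosed area).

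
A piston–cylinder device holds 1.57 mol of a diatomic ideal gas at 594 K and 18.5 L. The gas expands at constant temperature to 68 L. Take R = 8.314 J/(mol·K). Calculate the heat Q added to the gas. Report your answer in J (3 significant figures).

Q ≈ 10100 J

Isothermal ⇒ ΔU = 0, so Q = W = nRT ln(V₂/V₁).
Q = (1.57)(8.314)(594) ln(68/18.5) = 7753 × 1.302 = 10093 J.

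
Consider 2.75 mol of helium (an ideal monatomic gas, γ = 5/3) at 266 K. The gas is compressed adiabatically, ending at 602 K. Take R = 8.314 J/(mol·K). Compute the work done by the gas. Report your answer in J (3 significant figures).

Adiabatic ⇒ Q = 0, so W_by = −ΔU = nCᵥ(T₁ − T₂).
Cᵥ = 3R/2 = 12.47 J/(mol·K).
W = (2.75)(12.47)(266 − 602) = -11523 J.

W ≈ -11500 J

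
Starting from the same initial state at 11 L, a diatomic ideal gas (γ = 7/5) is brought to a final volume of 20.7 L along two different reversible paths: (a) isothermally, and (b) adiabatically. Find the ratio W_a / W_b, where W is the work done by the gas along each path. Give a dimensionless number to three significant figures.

Path (a) isothermal: W = P₁V₁ ln(V₂/V₁) → W_a/(P₁V₁) = 0.6322.
Path (b) adiabatic: W = P₁V₁(1 − (V₁/V₂)^(γ−1))/(γ−1) → W_b/(P₁V₁) = 0.5586.
W_a / W_b = 0.6322 / 0.5586 = 1.132.

W_a / W_b ≈ 1.13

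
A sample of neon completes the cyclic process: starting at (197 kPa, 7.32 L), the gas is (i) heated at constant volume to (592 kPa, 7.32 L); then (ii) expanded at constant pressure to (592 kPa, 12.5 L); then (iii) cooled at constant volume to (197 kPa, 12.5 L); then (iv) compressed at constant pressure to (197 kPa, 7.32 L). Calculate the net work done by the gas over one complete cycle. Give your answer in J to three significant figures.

W_net ≈ 2050 J

Constant-volume legs do no work.
W(ii) = (592)(12.5 − 7.32) = 3067 J; W(iv) = (197)(7.32 − 12.5) = -1020 J.
W_net = 3067 − 1020 = 2046 J (the clockwise enclosed area).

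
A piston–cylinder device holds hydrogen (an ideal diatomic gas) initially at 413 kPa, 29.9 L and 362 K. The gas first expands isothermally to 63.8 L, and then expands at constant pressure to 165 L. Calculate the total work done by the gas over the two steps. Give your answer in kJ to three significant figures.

W_total ≈ 28.9 kJ

Step 1 (isothermal): W = P₁V₁ ln(V₂/V₁) = (12349) ln(63.8/29.9) = 9359 J.
After step 1: P = 193.6 kPa, V = 63.8 L, T = 362 K.
Step 2 (isobaric): W = PΔV = (193.6 kPa)(165 − 63.8 L) = 19588 J.
W_total = 9359 + 19588 = 28947 J.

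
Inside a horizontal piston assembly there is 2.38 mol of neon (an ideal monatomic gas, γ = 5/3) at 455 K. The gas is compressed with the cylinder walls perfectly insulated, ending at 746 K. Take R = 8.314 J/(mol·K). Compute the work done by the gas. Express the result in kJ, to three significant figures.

W ≈ -8.64 kJ

Adiabatic ⇒ Q = 0, so W_by = −ΔU = nCᵥ(T₁ − T₂).
Cᵥ = 3R/2 = 12.47 J/(mol·K).
W = (2.38)(12.47)(455 − 746) = -8637 J.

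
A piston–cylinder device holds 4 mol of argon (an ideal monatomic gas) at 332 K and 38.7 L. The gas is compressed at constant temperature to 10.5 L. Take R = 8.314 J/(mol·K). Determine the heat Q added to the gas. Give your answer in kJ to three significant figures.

Isothermal ⇒ ΔU = 0, so Q = W = nRT ln(V₂/V₁).
Q = (4)(8.314)(332) ln(10.5/38.7) = 11041 × -1.304 = -14403 J.

Q ≈ -14.4 kJ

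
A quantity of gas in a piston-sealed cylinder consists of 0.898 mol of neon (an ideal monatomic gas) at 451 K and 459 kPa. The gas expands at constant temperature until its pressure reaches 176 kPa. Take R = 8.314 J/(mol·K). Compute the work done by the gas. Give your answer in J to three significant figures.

Isothermal process: W = nRT ln(V₂/V₁) = nRT ln(P₁/P₂).
W = (0.898)(8.314)(451) × ln(459/176)
  = 3367 × ln(2.608) = 3367 × 0.9586
W_by_gas = 3228 J.

W ≈ 3230 J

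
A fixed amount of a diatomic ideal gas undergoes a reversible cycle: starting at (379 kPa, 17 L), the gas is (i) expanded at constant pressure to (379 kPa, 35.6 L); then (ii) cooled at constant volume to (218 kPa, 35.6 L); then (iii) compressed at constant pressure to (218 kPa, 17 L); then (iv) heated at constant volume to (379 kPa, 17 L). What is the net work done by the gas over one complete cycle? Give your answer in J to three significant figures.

Constant-volume legs do no work.
W(i) = (379)(35.6 − 17) = 7049 J; W(iii) = (218)(17 − 35.6) = -4055 J.
W_net = 7049 − 4055 = 2995 J (the clockwise enclosed area).

W_net ≈ 2990 J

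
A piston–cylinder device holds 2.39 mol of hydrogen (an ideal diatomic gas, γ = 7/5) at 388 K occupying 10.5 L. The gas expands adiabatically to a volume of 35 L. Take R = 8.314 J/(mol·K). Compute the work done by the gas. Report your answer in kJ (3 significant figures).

W ≈ 7.37 kJ

Adiabatic: TV^(γ−1) = const with γ = 7/5.
T₂ = T₁ (V₁/V₂)^(γ−1) = 388 × (10.5/35)^0.4 = 388 × 0.6178 = 239.7 K.
W_by = nCᵥ(T₁ − T₂) = (2.39)(20.79)(388 − 239.7) = 7367 J.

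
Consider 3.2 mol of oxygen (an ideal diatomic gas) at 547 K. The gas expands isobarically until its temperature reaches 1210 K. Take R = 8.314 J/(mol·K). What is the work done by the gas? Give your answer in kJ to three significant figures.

W ≈ 17.6 kJ

Isobaric: W = P ΔV = nR ΔT.
W = (3.2)(8.314)(1210 − 547) = 17639 J.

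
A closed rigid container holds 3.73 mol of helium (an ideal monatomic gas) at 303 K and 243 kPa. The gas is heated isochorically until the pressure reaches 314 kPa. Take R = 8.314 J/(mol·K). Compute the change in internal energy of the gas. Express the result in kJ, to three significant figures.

ΔU ≈ 4.12 kJ

Constant volume ⇒ W = 0, so Q = ΔU = nCᵥΔT with Cᵥ = 3R/2 = 12.47 J/(mol·K).
At constant V, T₂/T₁ = P₂/P₁ ⇒ ΔT = T₁(P₂/P₁ − 1) = 303·(314/243 − 1) = 88.53 K.
ΔU = (3.73)(12.47)(88.53) = 4118 J.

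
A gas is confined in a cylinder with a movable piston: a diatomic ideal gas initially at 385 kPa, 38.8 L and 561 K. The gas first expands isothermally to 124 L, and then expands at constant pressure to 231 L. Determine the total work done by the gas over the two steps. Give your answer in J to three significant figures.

W_total ≈ 30200 J

Step 1 (isothermal): W = P₁V₁ ln(V₂/V₁) = (14938) ln(124/38.8) = 17356 J.
After step 1: P = 120.5 kPa, V = 124 L, T = 561 K.
Step 2 (isobaric): W = PΔV = (120.5 kPa)(231 − 124 L) = 12890 J.
W_total = 17356 + 12890 = 30246 J.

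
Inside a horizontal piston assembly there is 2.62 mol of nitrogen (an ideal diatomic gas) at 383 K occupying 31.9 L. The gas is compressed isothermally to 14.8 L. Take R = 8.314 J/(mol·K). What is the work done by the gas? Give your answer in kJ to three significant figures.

W ≈ -6.41 kJ

Isothermal: W = nRT ln(V₂/V₁).
W = (2.62)(8.314)(383) × ln(14.8/31.9)
  = 8343 × -0.768
W_by_gas = -6407 J.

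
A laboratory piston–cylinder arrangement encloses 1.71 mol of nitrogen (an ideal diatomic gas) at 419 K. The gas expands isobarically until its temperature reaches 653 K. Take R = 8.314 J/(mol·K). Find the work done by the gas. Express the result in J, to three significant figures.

W ≈ 3330 J

Isobaric: W = P ΔV = nR ΔT.
W = (1.71)(8.314)(653 − 419) = 3327 J.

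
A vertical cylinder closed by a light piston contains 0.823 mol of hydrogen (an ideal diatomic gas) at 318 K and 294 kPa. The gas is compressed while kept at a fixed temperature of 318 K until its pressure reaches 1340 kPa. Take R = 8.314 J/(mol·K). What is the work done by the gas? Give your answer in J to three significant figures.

Isothermal process: W = nRT ln(V₂/V₁) = nRT ln(P₁/P₂).
W = (0.823)(8.314)(318) × ln(294/1340)
  = 2176 × ln(0.2194) = 2176 × -1.517
W_by_gas = -3300 J.

W ≈ -3300 J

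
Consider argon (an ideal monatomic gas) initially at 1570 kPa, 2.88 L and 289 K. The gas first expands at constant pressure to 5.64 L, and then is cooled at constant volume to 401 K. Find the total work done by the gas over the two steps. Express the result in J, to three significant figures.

Step 1 (isobaric): W = PΔV = (1570 kPa)(5.64 − 2.88 L) = 4333 J.
Step 2 (isochoric): W = 0 (constant volume).
W_total = 4333 + 0 = 4333 J.

W_total ≈ 4330 J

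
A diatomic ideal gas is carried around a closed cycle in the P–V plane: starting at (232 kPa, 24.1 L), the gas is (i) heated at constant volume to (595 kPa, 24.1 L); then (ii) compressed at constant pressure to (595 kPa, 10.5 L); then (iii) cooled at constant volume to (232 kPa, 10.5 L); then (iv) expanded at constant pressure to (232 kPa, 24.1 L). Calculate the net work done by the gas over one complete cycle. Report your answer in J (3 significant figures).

W_net ≈ -4940 J

Constant-volume legs do no work.
W(ii) = (595)(10.5 − 24.1) = -8092 J; W(iv) = (232)(24.1 − 10.5) = 3155 J.
W_net = -8092 + 3155 = -4937 J (the counter-clockwise enclosed area).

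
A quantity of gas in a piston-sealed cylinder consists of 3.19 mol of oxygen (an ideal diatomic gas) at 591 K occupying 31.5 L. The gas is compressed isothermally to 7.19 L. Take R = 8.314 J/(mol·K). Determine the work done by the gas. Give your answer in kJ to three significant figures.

W ≈ -23.2 kJ

Isothermal: W = nRT ln(V₂/V₁).
W = (3.19)(8.314)(591) × ln(7.19/31.5)
  = 15674 × -1.477
W_by_gas = -23156 J.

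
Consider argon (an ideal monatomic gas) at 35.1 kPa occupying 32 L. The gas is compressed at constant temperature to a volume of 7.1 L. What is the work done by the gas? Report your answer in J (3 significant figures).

W ≈ -1690 J

Isothermal: W = nRT ln(V₂/V₁) = P₁V₁ ln(V₂/V₁).
P₁V₁ = (35.1 kPa)(32 L) = 1123 J.
W = 1123 × ln(7.1/32) = 1123 × -1.506
W_by_gas = -1691 J.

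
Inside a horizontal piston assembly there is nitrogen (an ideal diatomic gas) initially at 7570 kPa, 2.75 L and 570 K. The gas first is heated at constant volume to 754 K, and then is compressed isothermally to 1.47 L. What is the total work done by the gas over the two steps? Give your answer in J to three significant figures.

Step 1 (isochoric): W = 0 (constant volume).
After step 1: P = 10014 kPa (V unchanged).
Step 2 (isothermal): W = P₁V₁ ln(V₂/V₁) = (27538) ln(1.47/2.75) = -17248 J.
W_total = 0 − 17248 = -17248 J.

W_total ≈ -17200 J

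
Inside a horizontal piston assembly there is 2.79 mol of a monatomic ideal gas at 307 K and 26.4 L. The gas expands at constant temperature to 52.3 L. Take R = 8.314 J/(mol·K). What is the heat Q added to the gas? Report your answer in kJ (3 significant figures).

Isothermal ⇒ ΔU = 0, so Q = W = nRT ln(V₂/V₁).
Q = (2.79)(8.314)(307) ln(52.3/26.4) = 7121 × 0.6836 = 4868 J.

Q ≈ 4.87 kJ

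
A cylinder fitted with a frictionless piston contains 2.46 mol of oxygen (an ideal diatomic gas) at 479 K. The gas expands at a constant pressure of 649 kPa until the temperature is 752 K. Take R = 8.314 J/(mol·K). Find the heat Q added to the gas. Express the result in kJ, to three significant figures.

Isobaric: W = nRΔT = (2.46)(8.314)(273) = 5584 J.
ΔU = nCᵥΔT with Cᵥ = 5R/2: ΔU = (2.46)(20.79)(273) = 13959 J.
Q = ΔU + W = 13959 + 5584 = 19542 J.

Q ≈ 19.5 kJ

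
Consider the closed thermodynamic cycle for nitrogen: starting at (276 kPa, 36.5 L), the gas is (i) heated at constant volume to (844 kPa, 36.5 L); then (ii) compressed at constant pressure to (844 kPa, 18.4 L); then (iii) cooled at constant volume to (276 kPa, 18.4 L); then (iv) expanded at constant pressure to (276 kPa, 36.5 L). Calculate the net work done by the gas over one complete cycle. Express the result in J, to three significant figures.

Constant-volume legs do no work.
W(ii) = (844)(18.4 − 36.5) = -15276 J; W(iv) = (276)(36.5 − 18.4) = 4996 J.
W_net = -15276 + 4996 = -10281 J (the counter-clockwise enclosed area).

W_net ≈ -10300 J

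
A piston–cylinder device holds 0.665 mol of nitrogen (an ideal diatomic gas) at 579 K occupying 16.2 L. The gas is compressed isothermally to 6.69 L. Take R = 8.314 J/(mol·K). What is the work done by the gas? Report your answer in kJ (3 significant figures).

W ≈ -2.83 kJ

Isothermal: W = nRT ln(V₂/V₁).
W = (0.665)(8.314)(579) × ln(6.69/16.2)
  = 3201 × -0.8844
W_by_gas = -2831 J.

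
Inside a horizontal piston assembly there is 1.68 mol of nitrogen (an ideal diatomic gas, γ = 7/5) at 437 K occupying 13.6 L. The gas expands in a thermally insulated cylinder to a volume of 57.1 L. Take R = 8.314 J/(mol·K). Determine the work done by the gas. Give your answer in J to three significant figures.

Adiabatic: TV^(γ−1) = const with γ = 7/5.
T₂ = T₁ (V₁/V₂)^(γ−1) = 437 × (13.6/57.1)^0.4 = 437 × 0.5633 = 246.2 K.
W_by = nCᵥ(T₁ − T₂) = (1.68)(20.79)(437 − 246.2) = 6663 J.

W ≈ 6660 J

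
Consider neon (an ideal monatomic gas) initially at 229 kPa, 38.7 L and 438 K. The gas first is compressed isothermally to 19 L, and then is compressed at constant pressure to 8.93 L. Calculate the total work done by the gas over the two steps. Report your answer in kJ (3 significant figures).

W_total ≈ -11.0 kJ

Step 1 (isothermal): W = P₁V₁ ln(V₂/V₁) = (8862) ln(19/38.7) = -6305 J.
After step 1: P = 466.4 kPa, V = 19 L, T = 438 K.
Step 2 (isobaric): W = PΔV = (466.4 kPa)(8.93 − 19 L) = -4697 J.
W_total = -6305 − 4697 = -11002 J.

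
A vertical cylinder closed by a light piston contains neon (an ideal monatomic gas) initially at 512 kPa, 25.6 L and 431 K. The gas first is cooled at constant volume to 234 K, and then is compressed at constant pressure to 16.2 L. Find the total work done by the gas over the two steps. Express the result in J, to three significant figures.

W_total ≈ -2610 J

Step 1 (isochoric): W = 0 (constant volume).
After step 1: P = 278 kPa (V unchanged).
Step 2 (isobaric): W = PΔV = (278 kPa)(16.2 − 25.6 L) = -2613 J.
W_total = 0 − 2613 = -2613 J.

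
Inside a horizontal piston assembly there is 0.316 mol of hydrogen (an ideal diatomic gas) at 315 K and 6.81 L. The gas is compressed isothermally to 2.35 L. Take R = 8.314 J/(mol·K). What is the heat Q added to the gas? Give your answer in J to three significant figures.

Q ≈ -881 J

Isothermal ⇒ ΔU = 0, so Q = W = nRT ln(V₂/V₁).
Q = (0.316)(8.314)(315) ln(2.35/6.81) = 827.6 × -1.064 = -880.5 J.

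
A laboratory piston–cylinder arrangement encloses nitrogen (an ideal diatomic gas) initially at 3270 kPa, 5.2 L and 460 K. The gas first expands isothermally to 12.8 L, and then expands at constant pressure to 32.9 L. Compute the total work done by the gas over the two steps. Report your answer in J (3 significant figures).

Step 1 (isothermal): W = P₁V₁ ln(V₂/V₁) = (17004) ln(12.8/5.2) = 15317 J.
After step 1: P = 1328 kPa, V = 12.8 L, T = 460 K.
Step 2 (isobaric): W = PΔV = (1328 kPa)(32.9 − 12.8 L) = 26702 J.
W_total = 15317 + 26702 = 42019 J.

W_total ≈ 42000 J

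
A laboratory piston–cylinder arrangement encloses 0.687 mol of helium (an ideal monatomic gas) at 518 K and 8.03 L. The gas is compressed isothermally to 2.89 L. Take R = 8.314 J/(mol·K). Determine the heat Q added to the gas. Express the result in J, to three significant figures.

Q ≈ -3020 J

Isothermal ⇒ ΔU = 0, so Q = W = nRT ln(V₂/V₁).
Q = (0.687)(8.314)(518) ln(2.89/8.03) = 2959 × -1.022 = -3024 J.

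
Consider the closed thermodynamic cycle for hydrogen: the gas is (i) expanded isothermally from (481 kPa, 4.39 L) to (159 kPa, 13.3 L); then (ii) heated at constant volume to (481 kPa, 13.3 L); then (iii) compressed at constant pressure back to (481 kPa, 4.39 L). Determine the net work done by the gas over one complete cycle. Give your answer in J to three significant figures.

W_net ≈ -1950 J

Leg (i): W = PᵢVᵢ ln(V_f/Vᵢ) = (2112) ln(13.3/4.39) = 2341 J.
Leg (ii): W = 0.
Leg (iii): W = PΔV = (481)(4.39 − 13.3) = -4286 J.
W_net = 2341 − 4286 = -1945 J.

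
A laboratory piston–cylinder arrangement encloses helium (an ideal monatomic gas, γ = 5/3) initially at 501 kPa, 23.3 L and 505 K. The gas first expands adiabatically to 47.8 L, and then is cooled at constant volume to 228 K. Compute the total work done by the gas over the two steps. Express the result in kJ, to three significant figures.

Step 1 (adiabatic): W = (P₁V₁ − P₂V₂)/(γ−1) = (11673 − 7230)/0.667 = 6665 J.
Step 2 (isochoric): W = 0 (constant volume).
W_total = 6665 + 0 = 6665 J.

W_total ≈ 6.66 kJ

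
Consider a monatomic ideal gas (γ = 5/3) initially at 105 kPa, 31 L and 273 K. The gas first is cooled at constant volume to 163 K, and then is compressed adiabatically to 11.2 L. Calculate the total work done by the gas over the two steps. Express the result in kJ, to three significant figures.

W_total ≈ -2.83 kJ

Step 1 (isochoric): W = 0 (constant volume).
After step 1: P = 62.69 kPa (V unchanged).
Step 2 (adiabatic): W = (P₁V₁ − P₂V₂)/(γ−1) = (1943 − 3831)/0.667 = -2832 J.
W_total = 0 − 2832 = -2832 J.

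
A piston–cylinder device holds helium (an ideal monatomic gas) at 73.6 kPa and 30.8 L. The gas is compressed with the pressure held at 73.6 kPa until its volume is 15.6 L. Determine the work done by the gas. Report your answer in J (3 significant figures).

W ≈ -1120 J

Isobaric: W = P ΔV.
W = (73.6 kPa)(15.6 − 30.8 L) = (73.6)(-15.2) = -1119 J.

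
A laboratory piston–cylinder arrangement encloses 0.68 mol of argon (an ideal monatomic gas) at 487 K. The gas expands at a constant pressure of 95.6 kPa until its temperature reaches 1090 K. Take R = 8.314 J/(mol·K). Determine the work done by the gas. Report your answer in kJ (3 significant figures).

W ≈ 3.41 kJ

Isobaric: W = P ΔV = nR ΔT.
W = (0.68)(8.314)(1090 − 487) = 3409 J.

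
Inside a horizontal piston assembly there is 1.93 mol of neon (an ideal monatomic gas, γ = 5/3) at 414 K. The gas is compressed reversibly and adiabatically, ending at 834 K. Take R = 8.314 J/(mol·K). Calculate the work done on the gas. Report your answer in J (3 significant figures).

Adiabatic ⇒ Q = 0, so W_by = −ΔU = nCᵥ(T₁ − T₂).
Cᵥ = 3R/2 = 12.47 J/(mol·K).
W = (1.93)(12.47)(414 − 834) = -10109 J.
Work on gas = −W_by = 10109 J.

W ≈ 10100 J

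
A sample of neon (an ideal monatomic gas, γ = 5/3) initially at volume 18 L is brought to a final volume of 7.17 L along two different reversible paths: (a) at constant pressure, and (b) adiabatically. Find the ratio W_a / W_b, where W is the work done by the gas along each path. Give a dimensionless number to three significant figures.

W_a / W_b ≈ 0.473

Path (a) isobaric: W = P₁(V₂ − V₁) → W_a/(P₁V₁) = -0.6017.
Path (b) adiabatic: W = P₁V₁(1 − (V₁/V₂)^(γ−1))/(γ−1) → W_b/(P₁V₁) = -1.271.
W_a / W_b = -0.6017 / -1.271 = 0.4735.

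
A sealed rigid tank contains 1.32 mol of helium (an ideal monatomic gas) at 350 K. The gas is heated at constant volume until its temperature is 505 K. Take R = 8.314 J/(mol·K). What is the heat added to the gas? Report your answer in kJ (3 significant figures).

Q ≈ 2.55 kJ

Constant volume ⇒ W = 0, so Q = ΔU = nCᵥΔT with Cᵥ = 3R/2 = 12.47 J/(mol·K).
ΔU = (1.32)(12.47)(505 − 350) = 2552 J.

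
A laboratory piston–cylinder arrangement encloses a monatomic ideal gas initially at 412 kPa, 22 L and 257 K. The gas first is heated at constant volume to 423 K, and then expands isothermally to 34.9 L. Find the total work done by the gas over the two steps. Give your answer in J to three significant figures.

Step 1 (isochoric): W = 0 (constant volume).
After step 1: P = 678.1 kPa (V unchanged).
Step 2 (isothermal): W = P₁V₁ ln(V₂/V₁) = (14919) ln(34.9/22) = 6884 J.
W_total = 0 + 6884 = 6884 J.

W_total ≈ 6880 J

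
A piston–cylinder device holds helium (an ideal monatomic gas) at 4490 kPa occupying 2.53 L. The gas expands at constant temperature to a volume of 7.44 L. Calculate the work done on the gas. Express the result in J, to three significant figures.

W ≈ -12300 J

Isothermal: W = nRT ln(V₂/V₁) = P₁V₁ ln(V₂/V₁).
P₁V₁ = (4490 kPa)(2.53 L) = 11360 J.
W = 11360 × ln(7.44/2.53) = 11360 × 1.079
W_by_gas = 12253 J; work on gas = −W_by = -12253 J.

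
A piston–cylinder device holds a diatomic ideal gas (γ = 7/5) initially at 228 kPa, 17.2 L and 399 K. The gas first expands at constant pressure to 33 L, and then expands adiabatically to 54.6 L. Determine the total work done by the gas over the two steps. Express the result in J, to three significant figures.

Step 1 (isobaric): W = PΔV = (228 kPa)(33 − 17.2 L) = 3602 J.
After step 1: P = 228 kPa, V = 33 L, T = 765.5 K.
Step 2 (adiabatic): W = (P₁V₁ − P₂V₂)/(γ−1) = (7524 − 6151)/0.4 = 3431 J.
W_total = 3602 + 3431 = 7034 J.

W_total ≈ 7030 J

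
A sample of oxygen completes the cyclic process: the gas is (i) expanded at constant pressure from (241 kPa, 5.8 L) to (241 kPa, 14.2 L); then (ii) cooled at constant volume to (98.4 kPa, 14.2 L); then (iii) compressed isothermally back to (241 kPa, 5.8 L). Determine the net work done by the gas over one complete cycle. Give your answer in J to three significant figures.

W_net ≈ 773 J

Leg (i): W = PΔV = (241)(14.2 − 5.8) = 2024 J.
Leg (ii): W = 0.
Leg (iii): W = PᵢVᵢ ln(V_f/Vᵢ) = (1397) ln(5.8/14.2) = -1251 J.
W_net = 2024 − 1251 = 773.3 J.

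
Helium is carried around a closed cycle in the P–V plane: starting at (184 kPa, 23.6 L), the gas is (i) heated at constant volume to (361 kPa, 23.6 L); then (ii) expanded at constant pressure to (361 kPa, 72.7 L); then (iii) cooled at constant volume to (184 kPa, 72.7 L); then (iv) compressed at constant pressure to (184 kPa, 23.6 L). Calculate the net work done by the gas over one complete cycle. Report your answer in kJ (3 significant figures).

W_net ≈ 8.69 kJ

Constant-volume legs do no work.
W(ii) = (361)(72.7 − 23.6) = 17725 J; W(iv) = (184)(23.6 − 72.7) = -9034 J.
W_net = 17725 − 9034 = 8691 J (the clockwise enclosed area).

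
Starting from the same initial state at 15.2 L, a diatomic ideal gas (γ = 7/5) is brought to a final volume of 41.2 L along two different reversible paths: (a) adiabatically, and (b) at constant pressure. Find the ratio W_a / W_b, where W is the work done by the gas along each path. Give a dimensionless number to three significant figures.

Path (a) adiabatic: W = P₁V₁(1 − (V₁/V₂)^(γ−1))/(γ−1) → W_a/(P₁V₁) = 0.8223.
Path (b) isobaric: W = P₁(V₂ − V₁) → W_b/(P₁V₁) = 1.711.
W_a / W_b = 0.8223 / 1.711 = 0.4807.

W_a / W_b ≈ 0.481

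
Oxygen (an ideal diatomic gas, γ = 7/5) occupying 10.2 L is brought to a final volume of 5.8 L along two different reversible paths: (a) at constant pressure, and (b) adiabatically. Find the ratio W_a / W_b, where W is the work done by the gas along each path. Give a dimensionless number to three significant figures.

W_a / W_b ≈ 0.681

Path (a) isobaric: W = P₁(V₂ − V₁) → W_a/(P₁V₁) = -0.4314.
Path (b) adiabatic: W = P₁V₁(1 − (V₁/V₂)^(γ−1))/(γ−1) → W_b/(P₁V₁) = -0.6333.
W_a / W_b = -0.4314 / -0.6333 = 0.6811.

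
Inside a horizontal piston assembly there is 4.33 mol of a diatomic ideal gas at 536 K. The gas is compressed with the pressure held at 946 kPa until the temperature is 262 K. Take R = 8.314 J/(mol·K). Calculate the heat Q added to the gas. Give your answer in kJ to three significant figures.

Q ≈ -34.5 kJ

Isobaric: W = nRΔT = (4.33)(8.314)(-274) = -9864 J.
ΔU = nCᵥΔT with Cᵥ = 5R/2: ΔU = (4.33)(20.79)(-274) = -24660 J.
Q = ΔU + W = -24660 − 9864 = -34524 J.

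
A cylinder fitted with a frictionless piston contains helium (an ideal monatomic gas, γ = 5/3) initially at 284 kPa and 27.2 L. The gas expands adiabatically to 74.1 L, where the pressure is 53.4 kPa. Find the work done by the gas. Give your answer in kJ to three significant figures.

W ≈ 5.65 kJ

Adiabatic: W = (P₁V₁ − P₂V₂)/(γ − 1) with γ = 5/3.
P₁V₁ = 7725 J, P₂V₂ = 3957 J.
W = (7725 − 3957) / 0.6667 = 5652 J.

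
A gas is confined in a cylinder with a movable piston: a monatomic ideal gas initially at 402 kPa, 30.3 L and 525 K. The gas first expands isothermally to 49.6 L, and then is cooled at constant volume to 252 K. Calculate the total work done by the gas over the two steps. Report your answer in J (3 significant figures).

W_total ≈ 6000 J

Step 1 (isothermal): W = P₁V₁ ln(V₂/V₁) = (12181) ln(49.6/30.3) = 6003 J.
Step 2 (isochoric): W = 0 (constant volume).
W_total = 6003 + 0 = 6003 J.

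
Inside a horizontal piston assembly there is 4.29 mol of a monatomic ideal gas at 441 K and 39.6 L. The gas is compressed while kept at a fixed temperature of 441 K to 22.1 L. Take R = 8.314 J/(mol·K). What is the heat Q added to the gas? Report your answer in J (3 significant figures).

Isothermal ⇒ ΔU = 0, so Q = W = nRT ln(V₂/V₁).
Q = (4.29)(8.314)(441) ln(22.1/39.6) = 15729 × -0.5833 = -9174 J.

Q ≈ -9170 J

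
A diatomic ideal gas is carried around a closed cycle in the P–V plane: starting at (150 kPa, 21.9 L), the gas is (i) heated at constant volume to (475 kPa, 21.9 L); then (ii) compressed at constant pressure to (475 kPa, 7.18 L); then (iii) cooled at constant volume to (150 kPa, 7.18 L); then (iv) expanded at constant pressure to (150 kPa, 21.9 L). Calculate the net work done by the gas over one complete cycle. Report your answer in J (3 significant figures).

W_net ≈ -4780 J

Constant-volume legs do no work.
W(ii) = (475)(7.18 − 21.9) = -6992 J; W(iv) = (150)(21.9 − 7.18) = 2208 J.
W_net = -6992 + 2208 = -4784 J (the counter-clockwise enclosed area).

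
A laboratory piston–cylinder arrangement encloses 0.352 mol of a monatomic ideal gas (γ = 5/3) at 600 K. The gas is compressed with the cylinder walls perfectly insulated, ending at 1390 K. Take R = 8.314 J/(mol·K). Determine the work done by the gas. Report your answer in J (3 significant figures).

Adiabatic ⇒ Q = 0, so W_by = −ΔU = nCᵥ(T₁ − T₂).
Cᵥ = 3R/2 = 12.47 J/(mol·K).
W = (0.352)(12.47)(600 − 1390) = -3468 J.

W ≈ -3470 J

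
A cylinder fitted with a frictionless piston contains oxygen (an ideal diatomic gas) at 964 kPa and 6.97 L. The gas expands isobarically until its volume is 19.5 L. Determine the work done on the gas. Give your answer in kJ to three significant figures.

Isobaric: W = P ΔV.
W = (964 kPa)(19.5 − 6.97 L) = (964)(12.53) = 12079 J.
Work on gas = −W_by = -12079 J.

W ≈ -12.1 kJ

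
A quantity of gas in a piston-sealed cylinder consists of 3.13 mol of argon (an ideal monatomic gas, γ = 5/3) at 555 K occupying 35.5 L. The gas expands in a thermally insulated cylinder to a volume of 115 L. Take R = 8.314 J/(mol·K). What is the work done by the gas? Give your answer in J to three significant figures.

W ≈ 11800 J

Adiabatic: TV^(γ−1) = const with γ = 5/3.
T₂ = T₁ (V₁/V₂)^(γ−1) = 555 × (35.5/115)^0.667 = 555 × 0.4568 = 253.5 K.
W_by = nCᵥ(T₁ − T₂) = (3.13)(12.47)(555 − 253.5) = 11769 J.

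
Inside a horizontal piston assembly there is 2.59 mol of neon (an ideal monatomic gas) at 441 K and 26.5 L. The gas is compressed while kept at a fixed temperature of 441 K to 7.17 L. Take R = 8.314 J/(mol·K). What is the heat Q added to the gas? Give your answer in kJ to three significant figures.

Q ≈ -12.4 kJ

Isothermal ⇒ ΔU = 0, so Q = W = nRT ln(V₂/V₁).
Q = (2.59)(8.314)(441) ln(7.17/26.5) = 9496 × -1.307 = -12414 J.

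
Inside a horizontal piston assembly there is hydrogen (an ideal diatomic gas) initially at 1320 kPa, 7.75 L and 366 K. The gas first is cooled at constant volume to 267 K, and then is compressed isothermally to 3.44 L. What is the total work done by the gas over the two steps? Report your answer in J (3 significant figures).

Step 1 (isochoric): W = 0 (constant volume).
After step 1: P = 963 kPa (V unchanged).
Step 2 (isothermal): W = P₁V₁ ln(V₂/V₁) = (7463) ln(3.44/7.75) = -6062 J.
W_total = 0 − 6062 = -6062 J.

W_total ≈ -6060 J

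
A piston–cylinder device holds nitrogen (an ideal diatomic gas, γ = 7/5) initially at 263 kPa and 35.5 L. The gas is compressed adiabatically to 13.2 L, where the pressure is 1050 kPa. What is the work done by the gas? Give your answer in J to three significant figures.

Adiabatic: W = (P₁V₁ − P₂V₂)/(γ − 1) with γ = 7/5.
P₁V₁ = 9336 J, P₂V₂ = 13860 J.
W = (9336 − 13860) / 0.4 = -11309 J.

W ≈ -11300 J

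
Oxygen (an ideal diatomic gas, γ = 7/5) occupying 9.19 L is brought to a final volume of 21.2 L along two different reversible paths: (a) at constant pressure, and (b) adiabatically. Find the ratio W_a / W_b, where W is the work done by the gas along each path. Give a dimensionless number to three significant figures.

Path (a) isobaric: W = P₁(V₂ − V₁) → W_a/(P₁V₁) = 1.307.
Path (b) adiabatic: W = P₁V₁(1 − (V₁/V₂)^(γ−1))/(γ−1) → W_b/(P₁V₁) = 0.7105.
W_a / W_b = 1.307 / 0.7105 = 1.839.

W_a / W_b ≈ 1.84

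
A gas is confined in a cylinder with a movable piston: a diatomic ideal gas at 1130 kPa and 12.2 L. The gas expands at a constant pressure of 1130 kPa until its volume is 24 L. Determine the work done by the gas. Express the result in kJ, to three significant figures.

W ≈ 13.3 kJ

Isobaric: W = P ΔV.
W = (1130 kPa)(24 − 12.2 L) = (1130)(11.8) = 13334 J.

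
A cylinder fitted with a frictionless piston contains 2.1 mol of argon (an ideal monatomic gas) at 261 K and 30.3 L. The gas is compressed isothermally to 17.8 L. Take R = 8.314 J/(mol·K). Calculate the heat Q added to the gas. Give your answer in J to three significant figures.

Q ≈ -2420 J

Isothermal ⇒ ΔU = 0, so Q = W = nRT ln(V₂/V₁).
Q = (2.1)(8.314)(261) ln(17.8/30.3) = 4557 × -0.5319 = -2424 J.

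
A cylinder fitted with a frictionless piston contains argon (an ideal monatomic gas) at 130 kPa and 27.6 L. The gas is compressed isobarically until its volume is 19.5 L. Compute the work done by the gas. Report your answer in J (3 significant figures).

Isobaric: W = P ΔV.
W = (130 kPa)(19.5 − 27.6 L) = (130)(-8.1) = -1053 J.

W ≈ -1050 J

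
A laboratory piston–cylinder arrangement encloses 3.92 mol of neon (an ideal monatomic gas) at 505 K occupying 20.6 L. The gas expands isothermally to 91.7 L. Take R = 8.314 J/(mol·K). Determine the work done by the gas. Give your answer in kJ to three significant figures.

W ≈ 24.6 kJ

Isothermal: W = nRT ln(V₂/V₁).
W = (3.92)(8.314)(505) × ln(91.7/20.6)
  = 16458 × 1.493
W_by_gas = 24576 J.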